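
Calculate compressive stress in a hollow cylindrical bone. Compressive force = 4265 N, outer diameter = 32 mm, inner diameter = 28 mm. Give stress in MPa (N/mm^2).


A = pi*(r_o^2 - r_i^2)
r_o = 16 mm, r_i = 14 mm
A = 188.496 mm^2
sigma = F/A = 4265 / 188.496
sigma = 22.63 MPa


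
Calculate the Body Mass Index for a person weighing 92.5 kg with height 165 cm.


BMI = weight / height^2
height = 165 cm = 1.65 m
BMI = 92.5 / 1.65^2
BMI = 33.98 kg/m^2


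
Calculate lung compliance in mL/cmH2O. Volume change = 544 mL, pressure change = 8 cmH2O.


C = dV / dP
C = 544 / 8
C = 68 mL/cmH2O


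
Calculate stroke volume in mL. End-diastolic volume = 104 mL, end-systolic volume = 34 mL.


SV = EDV - ESV
SV = 104 - 34
SV = 70 mL


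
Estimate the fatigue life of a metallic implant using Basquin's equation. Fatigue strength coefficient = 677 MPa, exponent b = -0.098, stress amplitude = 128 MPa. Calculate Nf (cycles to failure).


sigma_a = sigma_f' * (2Nf)^b
2Nf = (sigma_a/sigma_f')^(1/b)
2Nf = (128/677)^(1/-0.098)
2Nf = 24066631
Nf = 1.2033e+07


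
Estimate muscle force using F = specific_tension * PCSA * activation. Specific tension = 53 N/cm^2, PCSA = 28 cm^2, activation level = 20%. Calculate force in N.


F = sigma * PCSA * activation
F = 53 * 28 * 0.2
F = 296.8 N


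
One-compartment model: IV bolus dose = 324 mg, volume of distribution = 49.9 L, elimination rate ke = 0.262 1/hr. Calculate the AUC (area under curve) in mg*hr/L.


C0 = Dose/Vd = 324/49.9 = 6.49299 mg/L
AUC = C0/ke = 6.49299/0.262
AUC = 24.78 mg*hr/L


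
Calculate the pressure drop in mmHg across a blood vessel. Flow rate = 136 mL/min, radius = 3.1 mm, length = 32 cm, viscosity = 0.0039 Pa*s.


dP = 8*mu*L*Q / (pi*r^4)
Q = 136 mL/min = 2.26667e-06 m^3/s
dP = 78.0003 Pa = 78.0003 / 133.322 mmHg = 0.5851 mmHg


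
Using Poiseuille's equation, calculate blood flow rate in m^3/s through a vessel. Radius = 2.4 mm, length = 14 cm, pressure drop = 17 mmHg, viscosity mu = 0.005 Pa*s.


Q = pi*r^4*dP / (8*mu*L)
r = 0.0024 m, L = 0.14 m
dP = 17 mmHg = 2266.474 Pa
Q = 4.2185e-05 m^3/s


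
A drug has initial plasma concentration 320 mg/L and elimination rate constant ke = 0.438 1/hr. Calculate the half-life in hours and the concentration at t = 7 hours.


t_half = ln(2) / ke = 0.693147 / 0.438 = 1.583 hr
C(t) = C0 * exp(-ke*t) = 320 * exp(-0.438*7)
C(7) = 14.91 mg/L


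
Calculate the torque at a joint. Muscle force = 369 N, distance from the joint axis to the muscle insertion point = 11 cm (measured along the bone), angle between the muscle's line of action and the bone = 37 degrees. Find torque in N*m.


Torque = F * d * sin(theta)   (moment arm = d*sin(theta))
d = 11 cm = 0.11 m
Torque = 369 * 0.11 * sin(37)
Torque = 24.43 N*m


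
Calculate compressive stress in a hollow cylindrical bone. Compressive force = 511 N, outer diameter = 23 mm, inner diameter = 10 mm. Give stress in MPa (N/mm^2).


A = pi*(r_o^2 - r_i^2)
r_o = 11.5 mm, r_i = 5 mm
A = 336.936 mm^2
sigma = F/A = 511 / 336.936
sigma = 1.517 MPa


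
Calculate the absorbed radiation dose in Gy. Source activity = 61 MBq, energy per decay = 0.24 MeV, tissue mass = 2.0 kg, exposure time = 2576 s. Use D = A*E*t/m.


A = 61 MBq = 6.1000e+07 Bq
E = 0.24 MeV = 3.8448e-14 J
D = A*E*t/m = 6.1000e+07*3.8448e-14*2576/2.0
D = 0.003021 Gy


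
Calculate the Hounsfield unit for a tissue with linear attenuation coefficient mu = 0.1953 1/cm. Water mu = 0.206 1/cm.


HU = ((mu_tissue - mu_water) / mu_water) * 1000
HU = ((0.1953 - 0.206) / 0.206) * 1000
HU = -51.94


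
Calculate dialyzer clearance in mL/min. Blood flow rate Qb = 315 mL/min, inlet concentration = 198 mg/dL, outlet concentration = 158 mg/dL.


K = Qb * (Cb_in - Cb_out) / Cb_in
K = 315 * (198 - 158) / 198
K = 63.64 mL/min


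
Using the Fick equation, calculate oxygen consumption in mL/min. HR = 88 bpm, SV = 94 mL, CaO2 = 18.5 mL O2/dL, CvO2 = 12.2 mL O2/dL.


CO = HR*SV = 88*94/1000 = 8.272 L/min
a-v O2 diff = 18.5 - 12.2 = 6.3 mL/dL
VO2 = CO * (CaO2-CvO2) * 10 dL/L
VO2 = 8.272 * 6.3 * 10
VO2 = 521.1 mL/min


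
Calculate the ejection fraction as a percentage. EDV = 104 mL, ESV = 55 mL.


SV = EDV - ESV = 104 - 55 = 49 mL
EF = SV/EDV * 100 = 49/104 * 100
EF = 47.12%


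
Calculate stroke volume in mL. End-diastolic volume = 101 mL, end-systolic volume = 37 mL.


SV = EDV - ESV
SV = 101 - 37
SV = 64 mL


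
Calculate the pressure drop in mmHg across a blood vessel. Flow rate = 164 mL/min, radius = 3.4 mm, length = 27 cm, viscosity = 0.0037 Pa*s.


dP = 8*mu*L*Q / (pi*r^4)
Q = 164 mL/min = 2.73333e-06 m^3/s
dP = 52.0334 Pa = 52.0334 / 133.322 mmHg = 0.3903 mmHg


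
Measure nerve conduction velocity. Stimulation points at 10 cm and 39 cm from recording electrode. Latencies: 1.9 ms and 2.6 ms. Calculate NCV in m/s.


Distance = (39 - 10) / 100 = 0.29 m
dt = (2.6 - 1.9) / 1000 = 7.0000e-04 s
NCV = dist / dt = 414.3 m/s


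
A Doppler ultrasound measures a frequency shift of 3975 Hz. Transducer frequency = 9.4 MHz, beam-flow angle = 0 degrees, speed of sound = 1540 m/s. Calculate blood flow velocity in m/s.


v = fd * c / (2 * f0 * cos(theta))
v = 3975 * 1540 / (2 * 9.4000e+06 * cos(0))
v = 0.3256 m/s


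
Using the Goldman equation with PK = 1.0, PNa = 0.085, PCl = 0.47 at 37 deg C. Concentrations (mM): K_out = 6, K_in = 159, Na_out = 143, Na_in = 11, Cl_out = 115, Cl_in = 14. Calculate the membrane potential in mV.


Vm = (RT/F)*ln((PK*Ko + PNa*Nao + PCl*Cli)/(PK*Ki + PNa*Nai + PCl*Clo))
Numer = 24.735, Denom = 213.985
Vm = -57.66 mV


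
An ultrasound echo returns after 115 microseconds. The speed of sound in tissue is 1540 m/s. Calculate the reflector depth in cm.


depth = c * t / 2
t = 115 us = 1.1500e-04 s
depth = 1540 * 1.1500e-04 / 2
depth = 0.08855 m = 8.855 cm


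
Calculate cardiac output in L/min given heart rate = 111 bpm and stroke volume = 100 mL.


CO = HR * SV
CO = 111 * 100 / 1000
CO = 11.1 L/min


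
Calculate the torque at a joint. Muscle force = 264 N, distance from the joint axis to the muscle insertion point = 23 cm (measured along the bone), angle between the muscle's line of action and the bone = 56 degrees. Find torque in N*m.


Torque = F * d * sin(theta)   (moment arm = d*sin(theta))
d = 23 cm = 0.23 m
Torque = 264 * 0.23 * sin(56)
Torque = 50.34 N*m


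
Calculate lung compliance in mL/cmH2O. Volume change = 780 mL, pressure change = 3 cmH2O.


C = dV / dP
C = 780 / 3
C = 260 mL/cmH2O


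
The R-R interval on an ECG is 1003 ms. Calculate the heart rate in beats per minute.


HR = 60 / RR_interval(s)
RR = 1003 ms = 1.003 s
HR = 60 / 1.003 = 59.82 bpm


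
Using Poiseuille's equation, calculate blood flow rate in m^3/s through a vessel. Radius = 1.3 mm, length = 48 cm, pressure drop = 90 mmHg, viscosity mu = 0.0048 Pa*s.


Q = pi*r^4*dP / (8*mu*L)
r = 0.0013 m, L = 0.48 m
dP = 90 mmHg = 11998.98 Pa
Q = 5.8411e-06 m^3/s


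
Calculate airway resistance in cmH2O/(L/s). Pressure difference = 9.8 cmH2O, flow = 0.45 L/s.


R = dP / flow
R = 9.8 / 0.45
R = 21.78 cmH2O/(L/s)


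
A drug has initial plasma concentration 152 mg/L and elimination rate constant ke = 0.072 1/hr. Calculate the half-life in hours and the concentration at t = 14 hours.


t_half = ln(2) / ke = 0.693147 / 0.072 = 9.627 hr
C(t) = C0 * exp(-ke*t) = 152 * exp(-0.072*14)
C(14) = 55.47 mg/L


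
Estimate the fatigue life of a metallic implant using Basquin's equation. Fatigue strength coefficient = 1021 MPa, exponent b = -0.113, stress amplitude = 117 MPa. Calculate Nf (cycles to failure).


sigma_a = sigma_f' * (2Nf)^b
2Nf = (sigma_a/sigma_f')^(1/b)
2Nf = (117/1021)^(1/-0.113)
2Nf = 2.1184423e+08
Nf = 1.0592e+08


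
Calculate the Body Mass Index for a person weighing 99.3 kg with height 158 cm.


BMI = weight / height^2
height = 158 cm = 1.58 m
BMI = 99.3 / 1.58^2
BMI = 39.78 kg/m^2


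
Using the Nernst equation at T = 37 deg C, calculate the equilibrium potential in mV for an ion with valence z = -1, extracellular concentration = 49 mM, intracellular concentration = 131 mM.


E = (RT/(zF)) * ln(C_out/C_in)
T = 37 + 273.15 = 310.15 K
E = (8.314 * 310.15 / (-1 * 96485)) * ln(49/131)
E = 26.28 mV


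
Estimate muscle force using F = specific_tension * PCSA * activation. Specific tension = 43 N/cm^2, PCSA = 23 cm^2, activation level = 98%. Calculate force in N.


F = sigma * PCSA * activation
F = 43 * 23 * 0.98
F = 969.2 N


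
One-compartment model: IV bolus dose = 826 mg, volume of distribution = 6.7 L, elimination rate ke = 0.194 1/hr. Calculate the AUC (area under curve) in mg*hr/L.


C0 = Dose/Vd = 826/6.7 = 123.284 mg/L
AUC = C0/ke = 123.284/0.194
AUC = 635.5 mg*hr/L


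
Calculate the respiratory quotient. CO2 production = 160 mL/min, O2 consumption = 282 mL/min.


RQ = VCO2 / VO2
RQ = 160 / 282
RQ = 0.5674


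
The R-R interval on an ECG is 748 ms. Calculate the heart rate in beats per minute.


HR = 60 / RR_interval(s)
RR = 748 ms = 0.748 s
HR = 60 / 0.748 = 80.21 bpm


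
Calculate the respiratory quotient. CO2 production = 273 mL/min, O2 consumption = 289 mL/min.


RQ = VCO2 / VO2
RQ = 273 / 289
RQ = 0.9446


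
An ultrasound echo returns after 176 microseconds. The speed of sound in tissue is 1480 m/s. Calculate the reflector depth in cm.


depth = c * t / 2
t = 176 us = 1.7600e-04 s
depth = 1480 * 1.7600e-04 / 2
depth = 0.13024 m = 13.024 cm


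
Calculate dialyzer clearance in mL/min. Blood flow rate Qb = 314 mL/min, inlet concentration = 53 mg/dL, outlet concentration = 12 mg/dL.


K = Qb * (Cb_in - Cb_out) / Cb_in
K = 314 * (53 - 12) / 53
K = 242.9 mL/min


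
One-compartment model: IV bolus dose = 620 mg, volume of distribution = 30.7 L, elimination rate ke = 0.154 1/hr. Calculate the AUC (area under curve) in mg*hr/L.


C0 = Dose/Vd = 620/30.7 = 20.1954 mg/L
AUC = C0/ke = 20.1954/0.154
AUC = 131.1 mg*hr/L


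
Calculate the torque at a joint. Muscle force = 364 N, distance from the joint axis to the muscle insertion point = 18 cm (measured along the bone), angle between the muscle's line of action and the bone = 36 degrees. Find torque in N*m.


Torque = F * d * sin(theta)   (moment arm = d*sin(theta))
d = 18 cm = 0.18 m
Torque = 364 * 0.18 * sin(36)
Torque = 38.51 N*m


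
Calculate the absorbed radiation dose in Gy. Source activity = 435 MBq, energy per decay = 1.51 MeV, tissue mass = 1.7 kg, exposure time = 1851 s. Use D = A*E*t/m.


A = 435 MBq = 4.3500e+08 Bq
E = 1.51 MeV = 2.41902e-13 J
D = A*E*t/m = 4.3500e+08*2.41902e-13*1851/1.7
D = 0.1146 Gy


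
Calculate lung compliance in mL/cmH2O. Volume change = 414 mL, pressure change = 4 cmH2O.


C = dV / dP
C = 414 / 4
C = 103.5 mL/cmH2O


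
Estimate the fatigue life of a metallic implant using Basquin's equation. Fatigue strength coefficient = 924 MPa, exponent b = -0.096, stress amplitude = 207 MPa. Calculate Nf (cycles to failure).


sigma_a = sigma_f' * (2Nf)^b
2Nf = (sigma_a/sigma_f')^(1/b)
2Nf = (207/924)^(1/-0.096)
2Nf = 5857674.9
Nf = 2.9288e+06


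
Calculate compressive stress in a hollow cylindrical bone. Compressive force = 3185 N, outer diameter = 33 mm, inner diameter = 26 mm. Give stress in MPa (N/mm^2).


A = pi*(r_o^2 - r_i^2)
r_o = 16.5 mm, r_i = 13 mm
A = 324.369 mm^2
sigma = F/A = 3185 / 324.369
sigma = 9.819 MPa


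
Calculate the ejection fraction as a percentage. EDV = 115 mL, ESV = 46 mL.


SV = EDV - ESV = 115 - 46 = 69 mL
EF = SV/EDV * 100 = 69/115 * 100
EF = 60%


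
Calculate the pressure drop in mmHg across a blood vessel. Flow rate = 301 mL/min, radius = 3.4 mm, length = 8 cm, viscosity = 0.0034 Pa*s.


dP = 8*mu*L*Q / (pi*r^4)
Q = 301 mL/min = 5.01667e-06 m^3/s
dP = 26.0021 Pa = 26.0021 / 133.322 mmHg = 0.195 mmHg


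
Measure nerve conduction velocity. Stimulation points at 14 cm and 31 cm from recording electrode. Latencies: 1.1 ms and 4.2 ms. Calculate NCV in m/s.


Distance = (31 - 14) / 100 = 0.17 m
dt = (4.2 - 1.1) / 1000 = 0.0031 s
NCV = dist / dt = 54.84 m/s


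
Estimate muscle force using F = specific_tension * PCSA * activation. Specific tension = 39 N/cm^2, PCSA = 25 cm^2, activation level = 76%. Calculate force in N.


F = sigma * PCSA * activation
F = 39 * 25 * 0.76
F = 741 N


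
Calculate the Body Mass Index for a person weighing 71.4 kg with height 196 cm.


BMI = weight / height^2
height = 196 cm = 1.96 m
BMI = 71.4 / 1.96^2
BMI = 18.59 kg/m^2


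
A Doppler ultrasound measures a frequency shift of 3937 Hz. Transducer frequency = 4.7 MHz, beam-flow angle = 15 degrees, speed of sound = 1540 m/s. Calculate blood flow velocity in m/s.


v = fd * c / (2 * f0 * cos(theta))
v = 3937 * 1540 / (2 * 4.7000e+06 * cos(15))
v = 0.6678 m/s


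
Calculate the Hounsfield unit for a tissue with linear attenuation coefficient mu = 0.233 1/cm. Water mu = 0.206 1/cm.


HU = ((mu_tissue - mu_water) / mu_water) * 1000
HU = ((0.233 - 0.206) / 0.206) * 1000
HU = 131.1


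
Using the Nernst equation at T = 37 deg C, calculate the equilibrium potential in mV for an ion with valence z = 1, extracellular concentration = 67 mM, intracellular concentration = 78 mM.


E = (RT/(zF)) * ln(C_out/C_in)
T = 37 + 273.15 = 310.15 K
E = (8.314 * 310.15 / (1 * 96485)) * ln(67/78)
E = -4.063 mV


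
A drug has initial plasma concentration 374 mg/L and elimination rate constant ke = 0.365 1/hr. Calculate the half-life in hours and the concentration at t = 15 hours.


t_half = ln(2) / ke = 0.693147 / 0.365 = 1.899 hr
C(t) = C0 * exp(-ke*t) = 374 * exp(-0.365*15)
C(15) = 1.567 mg/L


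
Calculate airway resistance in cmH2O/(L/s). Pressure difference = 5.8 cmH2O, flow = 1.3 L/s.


R = dP / flow
R = 5.8 / 1.3
R = 4.462 cmH2O/(L/s)


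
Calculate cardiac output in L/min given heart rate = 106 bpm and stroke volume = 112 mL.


CO = HR * SV
CO = 106 * 112 / 1000
CO = 11.87 L/min


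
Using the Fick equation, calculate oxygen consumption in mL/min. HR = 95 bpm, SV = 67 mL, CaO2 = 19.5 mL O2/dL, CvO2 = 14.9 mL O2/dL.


CO = HR*SV = 95*67/1000 = 6.365 L/min
a-v O2 diff = 19.5 - 14.9 = 4.6 mL/dL
VO2 = CO * (CaO2-CvO2) * 10 dL/L
VO2 = 6.365 * 4.6 * 10
VO2 = 292.8 mL/min


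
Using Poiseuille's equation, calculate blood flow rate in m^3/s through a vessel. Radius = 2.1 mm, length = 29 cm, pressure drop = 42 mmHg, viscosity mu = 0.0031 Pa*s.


Q = pi*r^4*dP / (8*mu*L)
r = 0.0021 m, L = 0.29 m
dP = 42 mmHg = 5599.524 Pa
Q = 4.7569e-05 m^3/s


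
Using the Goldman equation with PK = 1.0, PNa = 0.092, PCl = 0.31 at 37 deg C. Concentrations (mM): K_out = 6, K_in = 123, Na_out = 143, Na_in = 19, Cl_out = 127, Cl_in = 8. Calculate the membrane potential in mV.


Vm = (RT/F)*ln((PK*Ko + PNa*Nao + PCl*Cli)/(PK*Ki + PNa*Nai + PCl*Clo))
Numer = 21.636, Denom = 164.118
Vm = -54.15 mV


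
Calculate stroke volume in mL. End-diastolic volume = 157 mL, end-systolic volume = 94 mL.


SV = EDV - ESV
SV = 157 - 94
SV = 63 mL


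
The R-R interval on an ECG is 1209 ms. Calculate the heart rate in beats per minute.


HR = 60 / RR_interval(s)
RR = 1209 ms = 1.209 s
HR = 60 / 1.209 = 49.63 bpm


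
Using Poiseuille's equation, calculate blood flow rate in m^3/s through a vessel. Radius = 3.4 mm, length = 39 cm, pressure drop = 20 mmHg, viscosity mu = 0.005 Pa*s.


Q = pi*r^4*dP / (8*mu*L)
r = 0.0034 m, L = 0.39 m
dP = 20 mmHg = 2666.44 Pa
Q = 7.1758e-05 m^3/s


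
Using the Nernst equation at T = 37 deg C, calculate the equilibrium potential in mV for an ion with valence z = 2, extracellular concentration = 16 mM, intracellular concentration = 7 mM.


E = (RT/(zF)) * ln(C_out/C_in)
T = 37 + 273.15 = 310.15 K
E = (8.314 * 310.15 / (2 * 96485)) * ln(16/7)
E = 11.05 mV


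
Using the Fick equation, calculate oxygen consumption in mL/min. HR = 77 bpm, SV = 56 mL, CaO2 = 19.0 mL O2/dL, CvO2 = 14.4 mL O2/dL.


CO = HR*SV = 77*56/1000 = 4.312 L/min
a-v O2 diff = 19.0 - 14.4 = 4.6 mL/dL
VO2 = CO * (CaO2-CvO2) * 10 dL/L
VO2 = 4.312 * 4.6 * 10
VO2 = 198.4 mL/min


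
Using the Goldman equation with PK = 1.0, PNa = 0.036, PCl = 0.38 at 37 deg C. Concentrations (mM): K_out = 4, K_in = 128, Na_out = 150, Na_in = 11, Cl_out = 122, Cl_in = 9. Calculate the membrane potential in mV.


Vm = (RT/F)*ln((PK*Ko + PNa*Nao + PCl*Cli)/(PK*Ki + PNa*Nai + PCl*Clo))
Numer = 12.82, Denom = 174.756
Vm = -69.82 mV


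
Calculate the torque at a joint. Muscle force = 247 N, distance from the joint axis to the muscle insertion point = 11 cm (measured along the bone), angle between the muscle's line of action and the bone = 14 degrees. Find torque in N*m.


Torque = F * d * sin(theta)   (moment arm = d*sin(theta))
d = 11 cm = 0.11 m
Torque = 247 * 0.11 * sin(14)
Torque = 6.573 N*m


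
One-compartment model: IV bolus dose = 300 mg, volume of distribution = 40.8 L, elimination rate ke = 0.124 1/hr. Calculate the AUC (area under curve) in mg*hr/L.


C0 = Dose/Vd = 300/40.8 = 7.35294 mg/L
AUC = C0/ke = 7.35294/0.124
AUC = 59.3 mg*hr/L


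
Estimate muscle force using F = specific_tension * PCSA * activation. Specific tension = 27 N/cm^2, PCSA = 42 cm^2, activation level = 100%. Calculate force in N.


F = sigma * PCSA * activation
F = 27 * 42 * 1
F = 1134 N


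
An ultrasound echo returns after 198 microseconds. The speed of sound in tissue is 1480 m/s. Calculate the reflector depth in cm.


depth = c * t / 2
t = 198 us = 1.9800e-04 s
depth = 1480 * 1.9800e-04 / 2
depth = 0.14652 m = 14.652 cm


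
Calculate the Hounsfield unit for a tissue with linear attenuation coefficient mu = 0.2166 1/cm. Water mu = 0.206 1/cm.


HU = ((mu_tissue - mu_water) / mu_water) * 1000
HU = ((0.2166 - 0.206) / 0.206) * 1000
HU = 51.46


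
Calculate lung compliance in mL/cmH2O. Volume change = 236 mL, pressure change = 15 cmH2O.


C = dV / dP
C = 236 / 15
C = 15.73 mL/cmH2O


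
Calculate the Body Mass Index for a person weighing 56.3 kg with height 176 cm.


BMI = weight / height^2
height = 176 cm = 1.76 m
BMI = 56.3 / 1.76^2
BMI = 18.18 kg/m^2


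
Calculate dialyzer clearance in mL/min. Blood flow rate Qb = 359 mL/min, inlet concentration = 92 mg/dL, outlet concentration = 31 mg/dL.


K = Qb * (Cb_in - Cb_out) / Cb_in
K = 359 * (92 - 31) / 92
K = 238 mL/min


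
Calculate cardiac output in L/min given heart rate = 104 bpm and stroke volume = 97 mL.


CO = HR * SV
CO = 104 * 97 / 1000
CO = 10.09 L/min


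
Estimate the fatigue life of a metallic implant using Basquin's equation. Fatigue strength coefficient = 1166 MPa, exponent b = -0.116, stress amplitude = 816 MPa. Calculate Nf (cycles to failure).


sigma_a = sigma_f' * (2Nf)^b
2Nf = (sigma_a/sigma_f')^(1/b)
2Nf = (816/1166)^(1/-0.116)
2Nf = 21.690983
Nf = 10.85


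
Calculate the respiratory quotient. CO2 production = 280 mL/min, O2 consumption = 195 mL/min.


RQ = VCO2 / VO2
RQ = 280 / 195
RQ = 1.436


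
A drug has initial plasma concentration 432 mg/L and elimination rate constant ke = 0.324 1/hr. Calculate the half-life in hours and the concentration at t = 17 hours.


t_half = ln(2) / ke = 0.693147 / 0.324 = 2.139 hr
C(t) = C0 * exp(-ke*t) = 432 * exp(-0.324*17)
C(17) = 1.751 mg/L


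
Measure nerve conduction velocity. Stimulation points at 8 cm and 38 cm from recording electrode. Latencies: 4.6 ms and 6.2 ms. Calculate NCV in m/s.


Distance = (38 - 8) / 100 = 0.3 m
dt = (6.2 - 4.6) / 1000 = 0.0016 s
NCV = dist / dt = 187.5 m/s


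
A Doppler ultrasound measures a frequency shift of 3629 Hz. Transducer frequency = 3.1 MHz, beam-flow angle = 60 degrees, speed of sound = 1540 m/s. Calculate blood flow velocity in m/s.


v = fd * c / (2 * f0 * cos(theta))
v = 3629 * 1540 / (2 * 3.1000e+06 * cos(60))
v = 1.803 m/s


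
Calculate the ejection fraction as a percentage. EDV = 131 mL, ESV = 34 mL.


SV = EDV - ESV = 131 - 34 = 97 mL
EF = SV/EDV * 100 = 97/131 * 100
EF = 74.05%


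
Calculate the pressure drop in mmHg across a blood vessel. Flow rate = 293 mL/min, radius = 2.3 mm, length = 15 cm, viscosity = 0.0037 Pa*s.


dP = 8*mu*L*Q / (pi*r^4)
Q = 293 mL/min = 4.88333e-06 m^3/s
dP = 246.625 Pa = 246.625 / 133.322 mmHg = 1.85 mmHg


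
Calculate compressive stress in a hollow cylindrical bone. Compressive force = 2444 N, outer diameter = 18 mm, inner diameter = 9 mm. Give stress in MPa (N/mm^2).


A = pi*(r_o^2 - r_i^2)
r_o = 9 mm, r_i = 4.5 mm
A = 190.852 mm^2
sigma = F/A = 2444 / 190.852
sigma = 12.81 MPa


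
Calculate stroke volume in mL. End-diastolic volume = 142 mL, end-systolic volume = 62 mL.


SV = EDV - ESV
SV = 142 - 62
SV = 80 mL


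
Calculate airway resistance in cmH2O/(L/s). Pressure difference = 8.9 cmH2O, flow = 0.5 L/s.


R = dP / flow
R = 8.9 / 0.5
R = 17.8 cmH2O/(L/s)


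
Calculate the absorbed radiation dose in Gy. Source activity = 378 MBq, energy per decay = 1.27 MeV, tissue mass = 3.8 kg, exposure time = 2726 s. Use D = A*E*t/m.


A = 378 MBq = 3.7800e+08 Bq
E = 1.27 MeV = 2.03454e-13 J
D = A*E*t/m = 3.7800e+08*2.03454e-13*2726/3.8
D = 0.05517 Gy


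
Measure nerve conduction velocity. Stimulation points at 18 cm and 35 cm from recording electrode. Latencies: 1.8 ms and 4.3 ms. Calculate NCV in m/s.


Distance = (35 - 18) / 100 = 0.17 m
dt = (4.3 - 1.8) / 1000 = 0.0025 s
NCV = dist / dt = 68 m/s


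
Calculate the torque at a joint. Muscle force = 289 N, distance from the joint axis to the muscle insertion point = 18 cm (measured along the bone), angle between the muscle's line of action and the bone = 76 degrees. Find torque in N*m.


Torque = F * d * sin(theta)   (moment arm = d*sin(theta))
d = 18 cm = 0.18 m
Torque = 289 * 0.18 * sin(76)
Torque = 50.47 N*m


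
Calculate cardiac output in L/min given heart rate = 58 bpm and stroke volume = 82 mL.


CO = HR * SV
CO = 58 * 82 / 1000
CO = 4.756 L/min


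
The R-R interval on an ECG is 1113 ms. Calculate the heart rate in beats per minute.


HR = 60 / RR_interval(s)
RR = 1113 ms = 1.113 s
HR = 60 / 1.113 = 53.91 bpm


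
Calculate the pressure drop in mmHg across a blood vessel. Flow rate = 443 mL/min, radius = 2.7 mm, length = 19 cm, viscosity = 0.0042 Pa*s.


dP = 8*mu*L*Q / (pi*r^4)
Q = 443 mL/min = 7.38333e-06 m^3/s
dP = 282.319 Pa = 282.319 / 133.322 mmHg = 2.118 mmHg


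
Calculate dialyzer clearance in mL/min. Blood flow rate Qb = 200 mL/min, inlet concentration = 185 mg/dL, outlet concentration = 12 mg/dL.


K = Qb * (Cb_in - Cb_out) / Cb_in
K = 200 * (185 - 12) / 185
K = 187 mL/min


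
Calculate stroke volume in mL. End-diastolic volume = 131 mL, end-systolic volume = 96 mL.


SV = EDV - ESV
SV = 131 - 96
SV = 35 mL


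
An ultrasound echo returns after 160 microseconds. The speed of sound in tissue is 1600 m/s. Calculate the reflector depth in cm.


depth = c * t / 2
t = 160 us = 1.6000e-04 s
depth = 1600 * 1.6000e-04 / 2
depth = 0.128 m = 12.8 cm


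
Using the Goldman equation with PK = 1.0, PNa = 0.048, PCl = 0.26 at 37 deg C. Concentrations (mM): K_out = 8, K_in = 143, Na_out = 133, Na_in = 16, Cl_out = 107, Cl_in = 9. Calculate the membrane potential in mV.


Vm = (RT/F)*ln((PK*Ko + PNa*Nao + PCl*Cli)/(PK*Ki + PNa*Nai + PCl*Clo))
Numer = 16.724, Denom = 171.588
Vm = -62.22 mV


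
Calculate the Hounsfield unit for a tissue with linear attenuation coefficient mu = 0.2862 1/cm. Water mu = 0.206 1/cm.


HU = ((mu_tissue - mu_water) / mu_water) * 1000
HU = ((0.2862 - 0.206) / 0.206) * 1000
HU = 389.3


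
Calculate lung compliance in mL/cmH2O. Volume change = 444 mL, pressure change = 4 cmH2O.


C = dV / dP
C = 444 / 4
C = 111 mL/cmH2O


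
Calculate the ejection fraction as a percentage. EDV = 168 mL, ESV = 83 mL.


SV = EDV - ESV = 168 - 83 = 85 mL
EF = SV/EDV * 100 = 85/168 * 100
EF = 50.6%


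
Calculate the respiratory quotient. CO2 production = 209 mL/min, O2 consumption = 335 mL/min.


RQ = VCO2 / VO2
RQ = 209 / 335
RQ = 0.6239


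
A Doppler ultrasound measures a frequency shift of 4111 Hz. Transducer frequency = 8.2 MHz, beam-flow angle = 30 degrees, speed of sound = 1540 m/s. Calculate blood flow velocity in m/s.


v = fd * c / (2 * f0 * cos(theta))
v = 4111 * 1540 / (2 * 8.2000e+06 * cos(30))
v = 0.4458 m/s


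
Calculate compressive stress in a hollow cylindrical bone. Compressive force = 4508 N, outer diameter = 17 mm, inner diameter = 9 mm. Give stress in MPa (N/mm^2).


A = pi*(r_o^2 - r_i^2)
r_o = 8.5 mm, r_i = 4.5 mm
A = 163.363 mm^2
sigma = F/A = 4508 / 163.363
sigma = 27.59 MPa


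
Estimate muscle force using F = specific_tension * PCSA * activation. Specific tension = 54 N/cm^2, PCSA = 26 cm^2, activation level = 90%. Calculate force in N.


F = sigma * PCSA * activation
F = 54 * 26 * 0.9
F = 1264 N


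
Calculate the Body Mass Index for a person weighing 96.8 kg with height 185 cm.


BMI = weight / height^2
height = 185 cm = 1.85 m
BMI = 96.8 / 1.85^2
BMI = 28.28 kg/m^2


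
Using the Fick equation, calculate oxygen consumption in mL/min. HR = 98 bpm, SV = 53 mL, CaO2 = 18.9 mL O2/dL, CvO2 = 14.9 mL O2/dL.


CO = HR*SV = 98*53/1000 = 5.194 L/min
a-v O2 diff = 18.9 - 14.9 = 4 mL/dL
VO2 = CO * (CaO2-CvO2) * 10 dL/L
VO2 = 5.194 * 4 * 10
VO2 = 207.8 mL/min


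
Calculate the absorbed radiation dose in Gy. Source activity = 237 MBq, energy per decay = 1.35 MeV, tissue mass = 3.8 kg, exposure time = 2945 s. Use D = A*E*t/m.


A = 237 MBq = 2.3700e+08 Bq
E = 1.35 MeV = 2.1627e-13 J
D = A*E*t/m = 2.3700e+08*2.1627e-13*2945/3.8
D = 0.03972 Gy


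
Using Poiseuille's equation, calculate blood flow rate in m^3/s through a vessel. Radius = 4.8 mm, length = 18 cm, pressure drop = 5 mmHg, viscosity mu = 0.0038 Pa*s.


Q = pi*r^4*dP / (8*mu*L)
r = 0.0048 m, L = 0.18 m
dP = 5 mmHg = 666.61 Pa
Q = 2.0316e-04 m^3/s


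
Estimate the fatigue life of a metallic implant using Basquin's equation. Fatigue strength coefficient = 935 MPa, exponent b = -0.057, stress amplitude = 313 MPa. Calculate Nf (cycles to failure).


sigma_a = sigma_f' * (2Nf)^b
2Nf = (sigma_a/sigma_f')^(1/b)
2Nf = (313/935)^(1/-0.057)
2Nf = 2.1778218e+08
Nf = 1.0889e+08


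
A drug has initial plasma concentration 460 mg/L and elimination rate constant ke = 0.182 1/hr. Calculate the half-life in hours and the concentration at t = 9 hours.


t_half = ln(2) / ke = 0.693147 / 0.182 = 3.808 hr
C(t) = C0 * exp(-ke*t) = 460 * exp(-0.182*9)
C(9) = 89.41 mg/L


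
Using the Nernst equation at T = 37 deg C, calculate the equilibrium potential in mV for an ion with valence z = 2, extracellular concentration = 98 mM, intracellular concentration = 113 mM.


E = (RT/(zF)) * ln(C_out/C_in)
T = 37 + 273.15 = 310.15 K
E = (8.314 * 310.15 / (2 * 96485)) * ln(98/113)
E = -1.903 mV


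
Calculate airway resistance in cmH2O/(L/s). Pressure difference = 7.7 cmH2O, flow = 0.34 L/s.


R = dP / flow
R = 7.7 / 0.34
R = 22.65 cmH2O/(L/s)


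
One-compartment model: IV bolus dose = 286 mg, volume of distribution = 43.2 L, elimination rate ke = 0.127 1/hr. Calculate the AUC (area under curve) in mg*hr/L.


C0 = Dose/Vd = 286/43.2 = 6.62037 mg/L
AUC = C0/ke = 6.62037/0.127
AUC = 52.13 mg*hr/L


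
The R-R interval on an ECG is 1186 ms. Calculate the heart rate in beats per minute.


HR = 60 / RR_interval(s)
RR = 1186 ms = 1.186 s
HR = 60 / 1.186 = 50.59 bpm


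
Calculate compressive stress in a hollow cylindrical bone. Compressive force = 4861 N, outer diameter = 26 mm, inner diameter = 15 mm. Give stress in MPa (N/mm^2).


A = pi*(r_o^2 - r_i^2)
r_o = 13 mm, r_i = 7.5 mm
A = 354.215 mm^2
sigma = F/A = 4861 / 354.215
sigma = 13.72 MPa


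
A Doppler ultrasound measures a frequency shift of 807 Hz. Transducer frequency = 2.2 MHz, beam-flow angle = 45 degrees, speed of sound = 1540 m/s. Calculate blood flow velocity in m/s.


v = fd * c / (2 * f0 * cos(theta))
v = 807 * 1540 / (2 * 2.2000e+06 * cos(45))
v = 0.3994 m/s


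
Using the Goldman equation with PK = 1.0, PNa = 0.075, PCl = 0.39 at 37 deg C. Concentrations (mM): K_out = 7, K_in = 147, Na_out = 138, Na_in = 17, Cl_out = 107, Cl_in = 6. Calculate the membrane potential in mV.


Vm = (RT/F)*ln((PK*Ko + PNa*Nao + PCl*Cli)/(PK*Ki + PNa*Nai + PCl*Clo))
Numer = 19.69, Denom = 190.005
Vm = -60.58 mV


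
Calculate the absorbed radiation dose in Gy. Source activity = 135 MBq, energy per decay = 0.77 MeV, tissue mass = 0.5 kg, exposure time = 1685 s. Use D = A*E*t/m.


A = 135 MBq = 1.3500e+08 Bq
E = 0.77 MeV = 1.23354e-13 J
D = A*E*t/m = 1.3500e+08*1.23354e-13*1685/0.5
D = 0.05612 Gy


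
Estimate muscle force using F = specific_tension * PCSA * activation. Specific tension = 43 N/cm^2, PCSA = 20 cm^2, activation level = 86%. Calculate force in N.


F = sigma * PCSA * activation
F = 43 * 20 * 0.86
F = 739.6 N


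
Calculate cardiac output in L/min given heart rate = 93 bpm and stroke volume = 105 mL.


CO = HR * SV
CO = 93 * 105 / 1000
CO = 9.765 L/min


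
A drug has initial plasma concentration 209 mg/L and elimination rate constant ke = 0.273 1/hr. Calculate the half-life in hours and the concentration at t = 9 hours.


t_half = ln(2) / ke = 0.693147 / 0.273 = 2.539 hr
C(t) = C0 * exp(-ke*t) = 209 * exp(-0.273*9)
C(9) = 17.91 mg/L


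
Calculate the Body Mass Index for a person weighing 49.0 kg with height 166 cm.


BMI = weight / height^2
height = 166 cm = 1.66 m
BMI = 49.0 / 1.66^2
BMI = 17.78 kg/m^2


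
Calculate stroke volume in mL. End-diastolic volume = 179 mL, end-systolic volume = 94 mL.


SV = EDV - ESV
SV = 179 - 94
SV = 85 mL


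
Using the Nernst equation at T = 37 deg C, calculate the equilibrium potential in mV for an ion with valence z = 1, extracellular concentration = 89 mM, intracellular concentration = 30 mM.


E = (RT/(zF)) * ln(C_out/C_in)
T = 37 + 273.15 = 310.15 K
E = (8.314 * 310.15 / (1 * 96485)) * ln(89/30)
E = 29.06 mV


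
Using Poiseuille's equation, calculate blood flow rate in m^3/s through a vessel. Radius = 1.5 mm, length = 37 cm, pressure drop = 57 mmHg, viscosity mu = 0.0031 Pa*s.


Q = pi*r^4*dP / (8*mu*L)
r = 0.0015 m, L = 0.37 m
dP = 57 mmHg = 7599.354 Pa
Q = 1.3172e-05 m^3/s


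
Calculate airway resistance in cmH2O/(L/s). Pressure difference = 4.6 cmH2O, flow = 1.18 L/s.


R = dP / flow
R = 4.6 / 1.18
R = 3.898 cmH2O/(L/s)


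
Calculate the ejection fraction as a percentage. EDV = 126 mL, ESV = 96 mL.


SV = EDV - ESV = 126 - 96 = 30 mL
EF = SV/EDV * 100 = 30/126 * 100
EF = 23.81%


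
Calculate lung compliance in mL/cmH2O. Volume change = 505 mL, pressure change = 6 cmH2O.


C = dV / dP
C = 505 / 6
C = 84.17 mL/cmH2O


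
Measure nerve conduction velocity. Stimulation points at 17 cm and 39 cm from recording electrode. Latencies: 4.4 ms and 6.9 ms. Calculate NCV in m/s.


Distance = (39 - 17) / 100 = 0.22 m
dt = (6.9 - 4.4) / 1000 = 0.0025 s
NCV = dist / dt = 88 m/s


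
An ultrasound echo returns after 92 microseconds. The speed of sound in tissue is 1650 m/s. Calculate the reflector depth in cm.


depth = c * t / 2
t = 92 us = 9.2000e-05 s
depth = 1650 * 9.2000e-05 / 2
depth = 0.0759 m = 7.59 cm


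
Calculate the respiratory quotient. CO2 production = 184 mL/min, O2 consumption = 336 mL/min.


RQ = VCO2 / VO2
RQ = 184 / 336
RQ = 0.5476


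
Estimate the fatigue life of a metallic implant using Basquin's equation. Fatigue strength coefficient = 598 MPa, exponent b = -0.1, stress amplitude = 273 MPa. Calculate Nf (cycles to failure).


sigma_a = sigma_f' * (2Nf)^b
2Nf = (sigma_a/sigma_f')^(1/b)
2Nf = (273/598)^(1/-0.1)
2Nf = 2543.2284
Nf = 1272


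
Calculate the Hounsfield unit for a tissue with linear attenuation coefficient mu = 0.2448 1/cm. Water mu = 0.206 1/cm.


HU = ((mu_tissue - mu_water) / mu_water) * 1000
HU = ((0.2448 - 0.206) / 0.206) * 1000
HU = 188.3


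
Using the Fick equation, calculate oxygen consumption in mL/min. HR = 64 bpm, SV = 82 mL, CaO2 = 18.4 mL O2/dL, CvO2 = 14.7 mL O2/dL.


CO = HR*SV = 64*82/1000 = 5.248 L/min
a-v O2 diff = 18.4 - 14.7 = 3.7 mL/dL
VO2 = CO * (CaO2-CvO2) * 10 dL/L
VO2 = 5.248 * 3.7 * 10
VO2 = 194.2 mL/min


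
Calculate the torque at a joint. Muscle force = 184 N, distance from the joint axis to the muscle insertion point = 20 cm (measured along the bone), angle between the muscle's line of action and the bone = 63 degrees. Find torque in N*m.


Torque = F * d * sin(theta)   (moment arm = d*sin(theta))
d = 20 cm = 0.2 m
Torque = 184 * 0.2 * sin(63)
Torque = 32.79 N*m


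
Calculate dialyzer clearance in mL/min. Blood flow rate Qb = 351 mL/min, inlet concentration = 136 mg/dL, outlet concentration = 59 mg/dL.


K = Qb * (Cb_in - Cb_out) / Cb_in
K = 351 * (136 - 59) / 136
K = 198.7 mL/min


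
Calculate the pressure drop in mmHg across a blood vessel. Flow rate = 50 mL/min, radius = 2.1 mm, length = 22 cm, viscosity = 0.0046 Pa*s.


dP = 8*mu*L*Q / (pi*r^4)
Q = 50 mL/min = 8.33333e-07 m^3/s
dP = 110.424 Pa = 110.424 / 133.322 mmHg = 0.8283 mmHg


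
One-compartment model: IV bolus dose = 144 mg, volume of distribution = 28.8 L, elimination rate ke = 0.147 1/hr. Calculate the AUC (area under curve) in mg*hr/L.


C0 = Dose/Vd = 144/28.8 = 5 mg/L
AUC = C0/ke = 5/0.147
AUC = 34.01 mg*hr/L


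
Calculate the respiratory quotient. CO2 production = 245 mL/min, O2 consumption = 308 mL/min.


RQ = VCO2 / VO2
RQ = 245 / 308
RQ = 0.7955


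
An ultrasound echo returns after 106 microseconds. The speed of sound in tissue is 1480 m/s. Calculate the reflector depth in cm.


depth = c * t / 2
t = 106 us = 1.0600e-04 s
depth = 1480 * 1.0600e-04 / 2
depth = 0.07844 m = 7.844 cm


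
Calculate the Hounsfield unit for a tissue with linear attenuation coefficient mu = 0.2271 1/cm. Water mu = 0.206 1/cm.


HU = ((mu_tissue - mu_water) / mu_water) * 1000
HU = ((0.2271 - 0.206) / 0.206) * 1000
HU = 102.4


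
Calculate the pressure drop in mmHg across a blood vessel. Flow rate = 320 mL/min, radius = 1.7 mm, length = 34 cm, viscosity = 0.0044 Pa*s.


dP = 8*mu*L*Q / (pi*r^4)
Q = 320 mL/min = 5.33333e-06 m^3/s
dP = 2432.62 Pa = 2432.62 / 133.322 mmHg = 18.25 mmHg


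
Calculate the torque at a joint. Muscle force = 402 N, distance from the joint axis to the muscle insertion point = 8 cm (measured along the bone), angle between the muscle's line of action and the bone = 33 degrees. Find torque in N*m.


Torque = F * d * sin(theta)   (moment arm = d*sin(theta))
d = 8 cm = 0.08 m
Torque = 402 * 0.08 * sin(33)
Torque = 17.52 N*m


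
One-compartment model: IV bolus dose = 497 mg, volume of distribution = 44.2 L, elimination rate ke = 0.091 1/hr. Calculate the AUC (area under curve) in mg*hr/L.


C0 = Dose/Vd = 497/44.2 = 11.2443 mg/L
AUC = C0/ke = 11.2443/0.091
AUC = 123.6 mg*hr/L


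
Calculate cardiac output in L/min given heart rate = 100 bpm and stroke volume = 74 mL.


CO = HR * SV
CO = 100 * 74 / 1000
CO = 7.4 L/min


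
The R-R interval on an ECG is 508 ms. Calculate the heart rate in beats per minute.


HR = 60 / RR_interval(s)
RR = 508 ms = 0.508 s
HR = 60 / 0.508 = 118.1 bpm


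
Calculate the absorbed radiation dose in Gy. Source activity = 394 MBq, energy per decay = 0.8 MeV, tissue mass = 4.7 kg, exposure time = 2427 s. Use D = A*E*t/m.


A = 394 MBq = 3.9400e+08 Bq
E = 0.8 MeV = 1.2816e-13 J
D = A*E*t/m = 3.9400e+08*1.2816e-13*2427/4.7
D = 0.02607 Gy


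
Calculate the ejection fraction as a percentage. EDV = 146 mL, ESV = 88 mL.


SV = EDV - ESV = 146 - 88 = 58 mL
EF = SV/EDV * 100 = 58/146 * 100
EF = 39.73%


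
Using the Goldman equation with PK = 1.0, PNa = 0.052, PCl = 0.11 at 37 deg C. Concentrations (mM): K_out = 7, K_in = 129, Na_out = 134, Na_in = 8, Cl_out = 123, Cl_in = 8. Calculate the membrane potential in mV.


Vm = (RT/F)*ln((PK*Ko + PNa*Nao + PCl*Cli)/(PK*Ki + PNa*Nai + PCl*Clo))
Numer = 14.848, Denom = 142.946
Vm = -60.52 mV


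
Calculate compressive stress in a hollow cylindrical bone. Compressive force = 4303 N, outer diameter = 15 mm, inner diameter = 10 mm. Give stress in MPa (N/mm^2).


A = pi*(r_o^2 - r_i^2)
r_o = 7.5 mm, r_i = 5 mm
A = 98.1748 mm^2
sigma = F/A = 4303 / 98.1748
sigma = 43.83 MPa


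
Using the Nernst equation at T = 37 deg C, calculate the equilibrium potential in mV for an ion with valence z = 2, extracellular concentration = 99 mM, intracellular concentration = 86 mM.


E = (RT/(zF)) * ln(C_out/C_in)
T = 37 + 273.15 = 310.15 K
E = (8.314 * 310.15 / (2 * 96485)) * ln(99/86)
E = 1.881 mV


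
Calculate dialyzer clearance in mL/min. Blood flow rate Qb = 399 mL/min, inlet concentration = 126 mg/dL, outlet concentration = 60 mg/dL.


K = Qb * (Cb_in - Cb_out) / Cb_in
K = 399 * (126 - 60) / 126
K = 209 mL/min


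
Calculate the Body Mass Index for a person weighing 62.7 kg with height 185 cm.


BMI = weight / height^2
height = 185 cm = 1.85 m
BMI = 62.7 / 1.85^2
BMI = 18.32 kg/m^2


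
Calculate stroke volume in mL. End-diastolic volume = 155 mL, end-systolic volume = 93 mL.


SV = EDV - ESV
SV = 155 - 93
SV = 62 mL


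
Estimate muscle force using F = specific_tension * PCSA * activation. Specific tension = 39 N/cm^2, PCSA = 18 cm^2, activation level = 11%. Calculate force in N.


F = sigma * PCSA * activation
F = 39 * 18 * 0.11
F = 77.22 N


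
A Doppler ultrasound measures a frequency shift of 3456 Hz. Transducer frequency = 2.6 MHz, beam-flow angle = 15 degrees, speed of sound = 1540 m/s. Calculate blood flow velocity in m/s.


v = fd * c / (2 * f0 * cos(theta))
v = 3456 * 1540 / (2 * 2.6000e+06 * cos(15))
v = 1.06 m/s


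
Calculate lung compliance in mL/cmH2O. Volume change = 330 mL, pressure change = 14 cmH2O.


C = dV / dP
C = 330 / 14
C = 23.57 mL/cmH2O


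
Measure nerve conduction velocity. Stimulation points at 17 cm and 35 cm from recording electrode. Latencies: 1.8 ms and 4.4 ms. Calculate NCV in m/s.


Distance = (35 - 17) / 100 = 0.18 m
dt = (4.4 - 1.8) / 1000 = 0.0026 s
NCV = dist / dt = 69.23 m/s


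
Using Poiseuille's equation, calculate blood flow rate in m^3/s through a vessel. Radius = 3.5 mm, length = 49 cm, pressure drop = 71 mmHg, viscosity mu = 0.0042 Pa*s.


Q = pi*r^4*dP / (8*mu*L)
r = 0.0035 m, L = 0.49 m
dP = 71 mmHg = 9465.862 Pa
Q = 2.7105e-04 m^3/s


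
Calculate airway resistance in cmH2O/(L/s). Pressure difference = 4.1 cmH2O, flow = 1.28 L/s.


R = dP / flow
R = 4.1 / 1.28
R = 3.203 cmH2O/(L/s)


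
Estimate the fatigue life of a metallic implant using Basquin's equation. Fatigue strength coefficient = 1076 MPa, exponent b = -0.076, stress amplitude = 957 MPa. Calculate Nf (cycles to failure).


sigma_a = sigma_f' * (2Nf)^b
2Nf = (sigma_a/sigma_f')^(1/b)
2Nf = (957/1076)^(1/-0.076)
2Nf = 4.6745653
Nf = 2.337


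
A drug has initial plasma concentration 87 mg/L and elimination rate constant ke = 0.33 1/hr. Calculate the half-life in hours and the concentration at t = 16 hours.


t_half = ln(2) / ke = 0.693147 / 0.33 = 2.1 hr
C(t) = C0 * exp(-ke*t) = 87 * exp(-0.33*16)
C(16) = 0.443 mg/L


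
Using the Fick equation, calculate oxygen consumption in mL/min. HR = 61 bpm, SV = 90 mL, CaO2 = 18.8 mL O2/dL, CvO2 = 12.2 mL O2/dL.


CO = HR*SV = 61*90/1000 = 5.49 L/min
a-v O2 diff = 18.8 - 12.2 = 6.6 mL/dL
VO2 = CO * (CaO2-CvO2) * 10 dL/L
VO2 = 5.49 * 6.6 * 10
VO2 = 362.3 mL/min


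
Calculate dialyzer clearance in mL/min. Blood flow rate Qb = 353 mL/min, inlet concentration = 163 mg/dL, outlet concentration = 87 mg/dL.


K = Qb * (Cb_in - Cb_out) / Cb_in
K = 353 * (163 - 87) / 163
K = 164.6 mL/min


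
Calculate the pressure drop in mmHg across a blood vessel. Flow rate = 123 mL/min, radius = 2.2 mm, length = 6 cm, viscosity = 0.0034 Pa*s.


dP = 8*mu*L*Q / (pi*r^4)
Q = 123 mL/min = 2.05e-06 m^3/s
dP = 45.4604 Pa = 45.4604 / 133.322 mmHg = 0.341 mmHg
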